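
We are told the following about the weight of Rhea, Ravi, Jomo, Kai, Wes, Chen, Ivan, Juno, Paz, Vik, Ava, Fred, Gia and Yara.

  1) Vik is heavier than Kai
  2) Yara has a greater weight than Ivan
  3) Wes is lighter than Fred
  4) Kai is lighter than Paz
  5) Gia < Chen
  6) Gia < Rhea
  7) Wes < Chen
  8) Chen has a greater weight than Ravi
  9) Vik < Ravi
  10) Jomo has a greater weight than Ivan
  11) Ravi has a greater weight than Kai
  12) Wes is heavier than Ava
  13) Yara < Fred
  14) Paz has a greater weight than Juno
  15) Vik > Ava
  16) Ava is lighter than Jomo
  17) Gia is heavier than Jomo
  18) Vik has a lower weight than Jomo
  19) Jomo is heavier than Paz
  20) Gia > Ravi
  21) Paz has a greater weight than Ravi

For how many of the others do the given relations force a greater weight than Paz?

4

Directly above Paz: Jomo.
One step further: Gia (2 so far).
One step further: Rhea, Chen (4 so far).
Nothing else is reachable above Paz; 4 in all.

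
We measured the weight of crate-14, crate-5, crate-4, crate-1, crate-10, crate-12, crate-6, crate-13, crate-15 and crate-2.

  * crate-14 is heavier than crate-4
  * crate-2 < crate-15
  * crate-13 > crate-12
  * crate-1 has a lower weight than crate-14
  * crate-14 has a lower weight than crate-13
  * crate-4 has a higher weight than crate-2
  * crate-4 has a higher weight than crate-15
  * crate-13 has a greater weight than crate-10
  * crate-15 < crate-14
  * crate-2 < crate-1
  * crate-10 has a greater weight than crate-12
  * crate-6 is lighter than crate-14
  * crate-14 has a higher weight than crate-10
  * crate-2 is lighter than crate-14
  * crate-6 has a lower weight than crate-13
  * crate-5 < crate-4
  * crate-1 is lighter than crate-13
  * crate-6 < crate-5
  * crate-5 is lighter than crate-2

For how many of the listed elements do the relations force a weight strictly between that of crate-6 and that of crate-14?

The relations place crate-6 below crate-14. An element lies strictly between them when it is forced above crate-6 and also forced below crate-14.
Above crate-6: {crate-5, crate-2, crate-1, crate-15, crate-4, crate-13}. Below crate-14: {crate-12, crate-5, crate-10, crate-2, crate-1, crate-15, crate-4}.
Intersection: {crate-5, crate-2, crate-1, crate-15, crate-4} — 5.

5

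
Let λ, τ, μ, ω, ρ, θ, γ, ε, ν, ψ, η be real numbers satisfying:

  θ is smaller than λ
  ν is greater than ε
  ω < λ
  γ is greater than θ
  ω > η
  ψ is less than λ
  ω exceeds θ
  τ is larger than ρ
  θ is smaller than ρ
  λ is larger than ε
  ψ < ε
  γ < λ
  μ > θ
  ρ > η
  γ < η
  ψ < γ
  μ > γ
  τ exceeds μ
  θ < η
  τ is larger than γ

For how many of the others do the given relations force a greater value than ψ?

9

The elements the relations force above ψ are γ, μ, ε, η, ν, ρ, ω, τ, λ — no chain reaches any other.
That is 9.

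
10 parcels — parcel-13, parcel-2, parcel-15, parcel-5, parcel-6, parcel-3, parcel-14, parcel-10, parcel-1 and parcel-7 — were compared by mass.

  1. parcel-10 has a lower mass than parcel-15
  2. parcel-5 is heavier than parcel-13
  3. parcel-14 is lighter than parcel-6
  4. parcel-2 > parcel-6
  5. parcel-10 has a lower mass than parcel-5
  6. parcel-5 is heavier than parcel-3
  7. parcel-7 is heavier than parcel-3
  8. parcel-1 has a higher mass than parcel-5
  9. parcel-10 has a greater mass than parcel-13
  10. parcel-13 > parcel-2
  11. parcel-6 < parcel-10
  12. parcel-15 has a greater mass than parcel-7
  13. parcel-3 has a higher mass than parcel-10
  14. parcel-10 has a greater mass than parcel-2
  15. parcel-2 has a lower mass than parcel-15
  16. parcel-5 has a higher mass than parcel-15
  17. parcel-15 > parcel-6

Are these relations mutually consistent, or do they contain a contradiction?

Every relation is compatible with parcel-14 < parcel-6 < parcel-2 < parcel-13 < parcel-10 < parcel-3 < parcel-7 < parcel-15 < parcel-5 < parcel-1; the set is consistent.

consistent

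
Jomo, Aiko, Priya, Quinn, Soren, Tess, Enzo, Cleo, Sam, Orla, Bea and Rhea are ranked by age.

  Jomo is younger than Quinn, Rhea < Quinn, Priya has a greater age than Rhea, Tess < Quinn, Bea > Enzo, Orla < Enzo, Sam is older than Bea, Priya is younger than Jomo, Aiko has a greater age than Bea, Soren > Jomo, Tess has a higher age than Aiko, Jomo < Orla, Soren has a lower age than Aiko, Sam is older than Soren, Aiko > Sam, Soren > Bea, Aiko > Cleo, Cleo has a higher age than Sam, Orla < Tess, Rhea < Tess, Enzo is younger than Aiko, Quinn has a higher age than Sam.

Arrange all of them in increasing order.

Each adjacent pair is fixed by a given relation: Rhea < Priya; Priya < Jomo; Jomo < Orla; Orla < Enzo; Enzo < Bea; Bea < Soren; Soren < Sam; Sam < Cleo; Cleo < Aiko; Aiko < Tess; Tess < Quinn. Chaining them end to end gives the full order.

Rhea < Priya < Jomo < Orla < Enzo < Bea < Soren < Sam < Cleo < Aiko < Tess < Quinn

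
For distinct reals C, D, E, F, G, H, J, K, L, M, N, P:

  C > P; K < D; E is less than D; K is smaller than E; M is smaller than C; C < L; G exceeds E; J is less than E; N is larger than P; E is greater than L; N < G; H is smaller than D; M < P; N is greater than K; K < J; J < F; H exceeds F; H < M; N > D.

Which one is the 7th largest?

Chaining the given pairs: K < J < F < H < M < P < C < L < E < D < N < G.
The 7th largest is P.

P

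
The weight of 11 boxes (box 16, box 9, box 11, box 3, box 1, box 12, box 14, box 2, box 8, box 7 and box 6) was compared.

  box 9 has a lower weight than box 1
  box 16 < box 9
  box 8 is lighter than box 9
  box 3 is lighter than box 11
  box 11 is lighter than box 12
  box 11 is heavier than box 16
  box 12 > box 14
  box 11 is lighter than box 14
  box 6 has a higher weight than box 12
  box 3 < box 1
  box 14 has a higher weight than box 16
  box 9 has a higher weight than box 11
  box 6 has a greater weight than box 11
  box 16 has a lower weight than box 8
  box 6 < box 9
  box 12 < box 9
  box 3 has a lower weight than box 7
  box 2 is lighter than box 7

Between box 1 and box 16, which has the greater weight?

box 1

box 16 < box 11 and box 11 < box 14 give box 16 < box 14.
With box 14 < box 12: box 16 < box 11 < box 14 < box 12.
Then box 12 < box 6 extends the chain to box 6.
With box 6 < box 9: box 16 < box 11 < box 14 < box 12 < box 6 < box 9.
Then box 9 < box 1 extends the chain to box 1.
So box 16 < box 1; box 1 is the heavier of the two.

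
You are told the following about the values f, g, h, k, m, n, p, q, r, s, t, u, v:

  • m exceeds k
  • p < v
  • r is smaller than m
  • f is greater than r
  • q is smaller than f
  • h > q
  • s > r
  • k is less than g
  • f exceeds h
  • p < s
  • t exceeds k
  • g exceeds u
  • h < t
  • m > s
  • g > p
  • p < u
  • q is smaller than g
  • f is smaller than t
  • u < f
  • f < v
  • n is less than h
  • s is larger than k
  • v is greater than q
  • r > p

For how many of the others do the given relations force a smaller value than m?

Directly below m: k, r, s.
One step further: p (4 so far).
No other element is forced below m by the given relations, so the count is 4.

4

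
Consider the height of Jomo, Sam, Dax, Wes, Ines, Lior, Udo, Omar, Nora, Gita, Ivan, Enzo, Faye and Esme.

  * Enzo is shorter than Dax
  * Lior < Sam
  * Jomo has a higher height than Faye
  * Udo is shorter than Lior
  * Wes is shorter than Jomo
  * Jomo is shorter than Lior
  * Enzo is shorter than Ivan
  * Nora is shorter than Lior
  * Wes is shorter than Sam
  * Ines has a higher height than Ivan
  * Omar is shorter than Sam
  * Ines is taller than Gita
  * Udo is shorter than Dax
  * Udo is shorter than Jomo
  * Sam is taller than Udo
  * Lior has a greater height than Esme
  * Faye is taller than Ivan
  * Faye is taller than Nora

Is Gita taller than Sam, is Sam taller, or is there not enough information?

Following every chain through Gita: above Gita we get Ines.
Sam is not reached, and no chain runs the other way from Sam to Gita.
So the given relations leave the order of Gita and Sam undetermined.

undetermined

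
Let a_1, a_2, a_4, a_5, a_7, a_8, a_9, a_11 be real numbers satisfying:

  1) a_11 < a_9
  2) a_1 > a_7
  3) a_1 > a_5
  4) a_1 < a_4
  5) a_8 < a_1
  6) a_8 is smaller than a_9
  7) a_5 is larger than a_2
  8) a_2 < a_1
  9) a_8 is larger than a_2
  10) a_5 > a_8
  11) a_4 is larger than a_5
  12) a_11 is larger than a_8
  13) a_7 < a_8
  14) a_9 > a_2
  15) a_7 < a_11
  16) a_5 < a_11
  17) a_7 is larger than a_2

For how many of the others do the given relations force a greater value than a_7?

6

Directly above a_7: a_8, a_1, a_11.
One step further: a_5, a_4, a_9 (6 so far).
Nothing else is reachable above a_7; 6 in all.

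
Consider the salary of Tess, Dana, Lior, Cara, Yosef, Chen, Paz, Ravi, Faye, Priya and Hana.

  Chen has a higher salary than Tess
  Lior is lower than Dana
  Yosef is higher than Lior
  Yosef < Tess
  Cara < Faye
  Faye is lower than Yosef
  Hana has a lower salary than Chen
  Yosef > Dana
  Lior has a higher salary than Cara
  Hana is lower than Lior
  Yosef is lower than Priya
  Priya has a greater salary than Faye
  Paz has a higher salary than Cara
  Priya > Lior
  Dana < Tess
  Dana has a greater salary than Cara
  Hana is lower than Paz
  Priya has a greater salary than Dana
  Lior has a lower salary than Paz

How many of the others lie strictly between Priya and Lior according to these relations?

2

Chaining upward from Lior reaches: Paz, Dana, Yosef, Tess, Chen.
Chaining downward from Priya reaches: Hana, Cara, Faye, Dana, Yosef.
Strictly between Lior and Priya are those in both lists: Dana, Yosef — 2 elements.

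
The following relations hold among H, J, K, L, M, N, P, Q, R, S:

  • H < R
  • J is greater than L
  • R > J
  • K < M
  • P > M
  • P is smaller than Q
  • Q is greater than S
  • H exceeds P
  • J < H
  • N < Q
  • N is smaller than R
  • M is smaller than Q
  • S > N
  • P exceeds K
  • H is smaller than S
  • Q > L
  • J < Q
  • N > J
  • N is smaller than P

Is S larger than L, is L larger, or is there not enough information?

S

Link the given pairs in sequence: L < J; J < N; N < P; P < H; H < S.
Together: L < J < N < P < H < S.
So S is larger.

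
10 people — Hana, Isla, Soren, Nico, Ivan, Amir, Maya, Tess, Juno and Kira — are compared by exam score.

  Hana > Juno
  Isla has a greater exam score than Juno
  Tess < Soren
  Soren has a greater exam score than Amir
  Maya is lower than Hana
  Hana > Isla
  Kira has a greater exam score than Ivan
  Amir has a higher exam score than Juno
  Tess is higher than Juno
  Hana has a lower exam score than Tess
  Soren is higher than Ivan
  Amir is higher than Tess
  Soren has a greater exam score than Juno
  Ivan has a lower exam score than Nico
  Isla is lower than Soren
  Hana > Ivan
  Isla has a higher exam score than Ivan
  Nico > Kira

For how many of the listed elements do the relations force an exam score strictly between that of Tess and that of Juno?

Chaining upward from Juno reaches: Isla, Hana, Amir, Soren.
Chaining downward from Tess reaches: Ivan, Maya, Isla, Hana.
Strictly between Juno and Tess are those in both lists: Isla, Hana — 2 elements.

2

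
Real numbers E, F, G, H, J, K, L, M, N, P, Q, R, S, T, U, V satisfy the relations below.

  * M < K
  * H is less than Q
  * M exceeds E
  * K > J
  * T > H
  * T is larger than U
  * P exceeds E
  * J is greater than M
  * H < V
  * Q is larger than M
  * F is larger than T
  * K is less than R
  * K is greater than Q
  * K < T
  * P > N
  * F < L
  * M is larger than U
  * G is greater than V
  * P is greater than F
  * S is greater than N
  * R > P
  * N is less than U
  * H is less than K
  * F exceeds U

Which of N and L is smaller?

N

N < U < M < J < K < T < F < L, by transitivity through U, M, J, K, T, F.
So N < L; N is the smaller of the two.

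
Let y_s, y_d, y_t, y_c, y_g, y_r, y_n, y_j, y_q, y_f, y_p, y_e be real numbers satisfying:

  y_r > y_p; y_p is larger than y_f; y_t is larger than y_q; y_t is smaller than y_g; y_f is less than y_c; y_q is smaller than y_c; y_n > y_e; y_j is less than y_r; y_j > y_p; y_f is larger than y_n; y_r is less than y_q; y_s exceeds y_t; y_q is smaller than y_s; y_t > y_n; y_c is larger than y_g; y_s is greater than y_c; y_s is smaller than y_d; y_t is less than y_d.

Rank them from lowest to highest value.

y_e < y_n < y_f < y_p < y_j < y_r < y_q < y_t < y_g < y_c < y_s < y_d

Each adjacent pair is fixed by a given relation: y_e < y_n; y_n < y_f; y_f < y_p; y_p < y_j; y_j < y_r; y_r < y_q; y_q < y_t; y_t < y_g; y_g < y_c; y_c < y_s; y_s < y_d. Chaining them end to end gives the full order.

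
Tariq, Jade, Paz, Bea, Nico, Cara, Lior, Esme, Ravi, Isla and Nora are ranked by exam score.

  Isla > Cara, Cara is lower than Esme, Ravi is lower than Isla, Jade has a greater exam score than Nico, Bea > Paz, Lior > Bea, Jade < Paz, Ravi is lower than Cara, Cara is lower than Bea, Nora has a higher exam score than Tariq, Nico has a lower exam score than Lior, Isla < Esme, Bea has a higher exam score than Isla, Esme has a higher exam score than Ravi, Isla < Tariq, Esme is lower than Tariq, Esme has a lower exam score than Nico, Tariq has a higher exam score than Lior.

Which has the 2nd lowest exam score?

Chaining the given pairs: Ravi < Cara < Isla < Esme < Nico < Jade < Paz < Bea < Lior < Tariq < Nora.
Counting 2 from the smallest end gives Cara.

Cara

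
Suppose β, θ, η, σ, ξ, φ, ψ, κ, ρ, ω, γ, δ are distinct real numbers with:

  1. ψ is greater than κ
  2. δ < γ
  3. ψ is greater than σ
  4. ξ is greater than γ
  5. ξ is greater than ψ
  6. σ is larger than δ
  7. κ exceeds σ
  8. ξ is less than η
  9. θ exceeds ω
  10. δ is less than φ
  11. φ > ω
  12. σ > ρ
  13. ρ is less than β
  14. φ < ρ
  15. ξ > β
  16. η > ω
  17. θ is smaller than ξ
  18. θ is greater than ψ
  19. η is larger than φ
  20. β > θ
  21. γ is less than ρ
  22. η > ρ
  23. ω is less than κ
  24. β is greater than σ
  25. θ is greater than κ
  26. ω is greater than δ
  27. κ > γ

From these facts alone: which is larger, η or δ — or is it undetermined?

δ < ω < φ < ρ < σ < κ < θ < β < ξ < η, by transitivity through ω, φ, ρ, σ, κ, θ, β, ξ.
So η is larger.

η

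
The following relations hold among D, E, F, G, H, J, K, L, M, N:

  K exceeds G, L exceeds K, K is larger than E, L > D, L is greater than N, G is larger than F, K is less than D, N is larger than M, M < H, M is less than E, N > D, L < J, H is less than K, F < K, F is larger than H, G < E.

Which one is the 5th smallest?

E

Piecing the relations together gives one ordering: M < H < F < G < E < K < D < N < L < J.
The 5th smallest is E.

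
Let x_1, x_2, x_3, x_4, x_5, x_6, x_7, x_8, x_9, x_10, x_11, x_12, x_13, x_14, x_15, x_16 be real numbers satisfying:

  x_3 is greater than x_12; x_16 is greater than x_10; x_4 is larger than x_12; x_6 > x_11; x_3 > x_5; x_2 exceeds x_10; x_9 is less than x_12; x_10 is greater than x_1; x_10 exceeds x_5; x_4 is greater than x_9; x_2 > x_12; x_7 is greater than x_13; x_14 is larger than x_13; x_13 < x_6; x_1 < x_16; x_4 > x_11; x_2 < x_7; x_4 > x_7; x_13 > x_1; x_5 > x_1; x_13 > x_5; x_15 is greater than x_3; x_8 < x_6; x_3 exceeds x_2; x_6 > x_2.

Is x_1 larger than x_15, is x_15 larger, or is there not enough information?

x_1 < x_5 and x_5 < x_10 give x_1 < x_10.
With x_10 < x_2: x_1 < x_5 < x_10 < x_2.
Then x_2 < x_3 extends the chain to x_3.
Then x_3 < x_15 extends the chain to x_15.
So x_15 is larger.

x_15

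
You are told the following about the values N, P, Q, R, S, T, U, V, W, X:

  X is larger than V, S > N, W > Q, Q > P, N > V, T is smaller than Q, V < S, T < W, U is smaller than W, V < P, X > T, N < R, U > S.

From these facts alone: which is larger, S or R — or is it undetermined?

undetermined

Following every chain through R: below R we get V, N.
S is not reached, and no chain runs the other way from S to R.
So the given relations leave the order of R and S undetermined.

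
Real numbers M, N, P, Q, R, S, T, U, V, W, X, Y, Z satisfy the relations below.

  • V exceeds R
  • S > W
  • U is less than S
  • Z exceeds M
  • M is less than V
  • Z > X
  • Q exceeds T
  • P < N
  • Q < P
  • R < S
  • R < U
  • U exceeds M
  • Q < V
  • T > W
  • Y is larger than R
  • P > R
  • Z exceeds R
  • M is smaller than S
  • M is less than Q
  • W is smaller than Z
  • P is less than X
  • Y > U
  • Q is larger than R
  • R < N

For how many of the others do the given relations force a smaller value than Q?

4

From Q the given relations immediately reach R, T, M.
From those, W — 4 in total.
Nothing else is reachable below Q; 4 in all.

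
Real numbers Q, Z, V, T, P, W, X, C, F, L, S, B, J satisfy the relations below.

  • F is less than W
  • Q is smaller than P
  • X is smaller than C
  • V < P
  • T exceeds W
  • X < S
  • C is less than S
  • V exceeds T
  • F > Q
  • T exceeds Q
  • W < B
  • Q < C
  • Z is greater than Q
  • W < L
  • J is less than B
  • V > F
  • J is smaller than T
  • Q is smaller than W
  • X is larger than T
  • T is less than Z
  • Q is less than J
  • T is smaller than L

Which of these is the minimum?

Q

Chaining upward from Q: directly above it, J, F, W, T, Z, P, C; then V, B, X, L, S.
That covers every other element, and nothing is given below Q, so Q is the minimum.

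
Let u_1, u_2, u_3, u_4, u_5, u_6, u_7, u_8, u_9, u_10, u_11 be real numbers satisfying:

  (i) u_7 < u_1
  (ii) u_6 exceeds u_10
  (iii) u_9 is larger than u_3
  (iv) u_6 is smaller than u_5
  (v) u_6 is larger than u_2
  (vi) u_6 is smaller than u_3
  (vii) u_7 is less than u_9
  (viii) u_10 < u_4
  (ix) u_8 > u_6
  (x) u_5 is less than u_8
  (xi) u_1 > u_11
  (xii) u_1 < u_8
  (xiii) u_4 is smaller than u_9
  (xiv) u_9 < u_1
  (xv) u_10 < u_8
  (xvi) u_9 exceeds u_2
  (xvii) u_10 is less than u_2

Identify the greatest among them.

u_8

u_10 is not greatest since u_10 < u_6; u_11 is not greatest since u_11 < u_1; u_2 is not greatest since u_2 < u_6; u_4 is not greatest since u_4 < u_9; u_6 is not greatest since u_6 < u_8; u_3 is not greatest since u_3 < u_9; u_7 is not greatest since u_7 < u_9; u_5 is not greatest since u_5 < u_8; u_9 is not greatest since u_9 < u_1; u_1 is not greatest since u_1 < u_8.
Only u_8 has nothing above it, so u_8 is the greatest.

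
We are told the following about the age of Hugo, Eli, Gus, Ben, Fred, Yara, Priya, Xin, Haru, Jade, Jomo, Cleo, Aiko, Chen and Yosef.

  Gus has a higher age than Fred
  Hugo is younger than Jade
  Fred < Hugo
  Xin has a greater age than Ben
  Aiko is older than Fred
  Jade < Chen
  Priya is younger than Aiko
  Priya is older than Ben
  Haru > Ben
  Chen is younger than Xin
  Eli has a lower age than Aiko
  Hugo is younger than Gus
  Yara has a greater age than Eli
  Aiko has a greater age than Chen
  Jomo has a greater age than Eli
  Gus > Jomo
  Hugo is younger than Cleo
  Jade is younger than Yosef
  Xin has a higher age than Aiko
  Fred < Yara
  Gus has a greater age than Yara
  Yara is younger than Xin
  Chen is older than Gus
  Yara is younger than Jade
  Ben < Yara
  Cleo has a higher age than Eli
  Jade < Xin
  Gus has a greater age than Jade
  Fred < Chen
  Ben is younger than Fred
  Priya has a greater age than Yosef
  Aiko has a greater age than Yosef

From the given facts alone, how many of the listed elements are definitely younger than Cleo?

4

Directly below Cleo: Eli, Hugo.
One step further: Fred (3 so far).
One step further: Ben (4 so far).
Nothing else is reachable below Cleo; 4 in all.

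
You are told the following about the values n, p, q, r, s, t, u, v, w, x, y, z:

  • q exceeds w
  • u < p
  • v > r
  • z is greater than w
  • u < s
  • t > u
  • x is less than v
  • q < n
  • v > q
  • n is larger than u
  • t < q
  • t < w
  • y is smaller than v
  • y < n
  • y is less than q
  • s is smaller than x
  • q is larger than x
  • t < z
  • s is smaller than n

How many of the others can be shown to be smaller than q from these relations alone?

6

Directly below q: y, t, w, x.
One step further: u, s (6 so far).
No other element is forced below q by the given relations, so the count is 6.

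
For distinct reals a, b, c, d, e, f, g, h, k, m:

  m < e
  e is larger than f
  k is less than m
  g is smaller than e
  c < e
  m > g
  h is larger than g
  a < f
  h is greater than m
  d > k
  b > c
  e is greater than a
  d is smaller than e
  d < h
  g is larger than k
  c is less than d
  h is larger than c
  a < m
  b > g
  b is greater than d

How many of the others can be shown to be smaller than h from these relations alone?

From h the given relations immediately reach c, g, d, m.
From those, k, a — 6 in total.
Nothing else is reachable below h; 6 in all.

6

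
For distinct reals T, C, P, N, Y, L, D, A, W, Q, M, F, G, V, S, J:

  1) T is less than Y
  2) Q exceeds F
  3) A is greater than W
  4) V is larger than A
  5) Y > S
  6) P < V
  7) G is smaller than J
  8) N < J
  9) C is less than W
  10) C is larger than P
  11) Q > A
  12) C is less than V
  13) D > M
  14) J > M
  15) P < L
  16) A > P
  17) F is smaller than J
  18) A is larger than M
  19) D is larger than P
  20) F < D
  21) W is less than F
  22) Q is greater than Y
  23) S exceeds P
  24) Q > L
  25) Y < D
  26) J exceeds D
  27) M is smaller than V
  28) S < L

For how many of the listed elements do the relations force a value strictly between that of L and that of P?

The relations place P below L. An element lies strictly between them when it is forced above P and also forced below L.
Above P: {C, W, F, S, A, V, Y, D, J, Q}. Below L: {S}.
Intersection: {S} — 1.

1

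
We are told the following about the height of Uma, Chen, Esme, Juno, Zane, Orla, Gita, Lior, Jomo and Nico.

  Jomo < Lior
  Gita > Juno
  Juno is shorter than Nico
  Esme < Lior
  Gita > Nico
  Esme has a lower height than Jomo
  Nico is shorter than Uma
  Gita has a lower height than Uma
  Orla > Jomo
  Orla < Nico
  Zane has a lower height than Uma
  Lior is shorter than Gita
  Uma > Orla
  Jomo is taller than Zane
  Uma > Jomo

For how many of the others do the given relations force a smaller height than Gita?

7

The elements the relations force below Gita are Esme, Zane, Juno, Jomo, Lior, Orla, Nico — no chain reaches any other.
That is 7.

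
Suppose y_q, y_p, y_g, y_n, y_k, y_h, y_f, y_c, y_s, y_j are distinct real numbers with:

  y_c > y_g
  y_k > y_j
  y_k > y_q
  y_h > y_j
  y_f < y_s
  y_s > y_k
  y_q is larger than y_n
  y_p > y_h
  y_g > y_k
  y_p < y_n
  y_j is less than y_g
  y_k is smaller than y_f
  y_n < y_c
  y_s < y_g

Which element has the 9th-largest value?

The consecutive relations fix a unique order: y_j < y_h < y_p < y_n < y_q < y_k < y_f < y_s < y_g < y_c.
Counting 9 from the largest end gives y_h.

y_h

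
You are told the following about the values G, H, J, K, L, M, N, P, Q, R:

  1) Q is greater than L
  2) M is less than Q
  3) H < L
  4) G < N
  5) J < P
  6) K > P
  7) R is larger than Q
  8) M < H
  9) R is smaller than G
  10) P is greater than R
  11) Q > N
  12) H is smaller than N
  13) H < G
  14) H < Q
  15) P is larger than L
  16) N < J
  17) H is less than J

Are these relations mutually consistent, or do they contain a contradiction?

We have N < Q stated directly, yet also Q < R < G < N by chaining the others — so Q < N. Contradiction.

inconsistent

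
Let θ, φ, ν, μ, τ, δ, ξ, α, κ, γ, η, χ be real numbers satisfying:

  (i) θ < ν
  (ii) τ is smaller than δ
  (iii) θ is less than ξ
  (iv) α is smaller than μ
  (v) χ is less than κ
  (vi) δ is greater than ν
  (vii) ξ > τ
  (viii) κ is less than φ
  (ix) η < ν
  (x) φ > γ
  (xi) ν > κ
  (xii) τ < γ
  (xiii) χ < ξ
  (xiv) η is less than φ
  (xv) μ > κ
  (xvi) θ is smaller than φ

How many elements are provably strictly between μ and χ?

Chaining upward from χ reaches: κ, ξ, φ, ν, δ.
Chaining downward from μ reaches: α, κ.
Strictly between χ and μ are those in both lists: κ — 1 element.

1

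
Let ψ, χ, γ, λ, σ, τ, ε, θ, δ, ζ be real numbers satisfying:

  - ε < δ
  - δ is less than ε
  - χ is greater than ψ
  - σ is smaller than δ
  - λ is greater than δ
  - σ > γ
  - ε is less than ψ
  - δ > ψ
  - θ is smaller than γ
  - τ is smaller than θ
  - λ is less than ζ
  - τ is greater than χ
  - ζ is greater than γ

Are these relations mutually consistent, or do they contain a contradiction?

inconsistent

We have δ < ε stated directly, yet also ε < ψ < χ < τ < θ < γ < σ < δ by chaining the others — so ε < δ. Contradiction.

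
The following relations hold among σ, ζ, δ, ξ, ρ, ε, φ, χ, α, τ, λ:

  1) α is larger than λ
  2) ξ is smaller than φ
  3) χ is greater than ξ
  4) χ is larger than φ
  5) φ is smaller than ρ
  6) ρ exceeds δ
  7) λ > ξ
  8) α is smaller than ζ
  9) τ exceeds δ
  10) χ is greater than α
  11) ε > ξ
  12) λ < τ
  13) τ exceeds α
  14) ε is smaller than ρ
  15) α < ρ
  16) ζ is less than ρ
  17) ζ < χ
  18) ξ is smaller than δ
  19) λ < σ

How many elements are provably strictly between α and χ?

1

Chaining upward from α reaches: τ, ζ, ρ.
Chaining downward from χ reaches: ξ, φ, λ, ζ.
Strictly between α and χ are those in both lists: ζ — 1 element.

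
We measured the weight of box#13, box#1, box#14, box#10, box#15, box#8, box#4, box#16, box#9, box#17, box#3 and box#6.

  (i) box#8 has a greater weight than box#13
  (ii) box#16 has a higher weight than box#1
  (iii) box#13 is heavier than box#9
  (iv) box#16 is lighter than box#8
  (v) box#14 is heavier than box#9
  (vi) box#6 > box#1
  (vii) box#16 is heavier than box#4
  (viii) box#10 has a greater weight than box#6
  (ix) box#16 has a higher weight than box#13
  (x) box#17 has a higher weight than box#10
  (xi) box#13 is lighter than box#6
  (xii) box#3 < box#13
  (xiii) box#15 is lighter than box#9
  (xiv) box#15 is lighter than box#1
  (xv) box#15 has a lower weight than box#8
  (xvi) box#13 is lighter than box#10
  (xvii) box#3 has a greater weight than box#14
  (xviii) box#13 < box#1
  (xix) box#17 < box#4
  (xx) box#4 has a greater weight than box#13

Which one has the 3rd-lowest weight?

box#14

Chaining the given pairs: box#15 < box#9 < box#14 < box#3 < box#13 < box#1 < box#6 < box#10 < box#17 < box#4 < box#16 < box#8.
Counting 3 from the smallest end gives box#14.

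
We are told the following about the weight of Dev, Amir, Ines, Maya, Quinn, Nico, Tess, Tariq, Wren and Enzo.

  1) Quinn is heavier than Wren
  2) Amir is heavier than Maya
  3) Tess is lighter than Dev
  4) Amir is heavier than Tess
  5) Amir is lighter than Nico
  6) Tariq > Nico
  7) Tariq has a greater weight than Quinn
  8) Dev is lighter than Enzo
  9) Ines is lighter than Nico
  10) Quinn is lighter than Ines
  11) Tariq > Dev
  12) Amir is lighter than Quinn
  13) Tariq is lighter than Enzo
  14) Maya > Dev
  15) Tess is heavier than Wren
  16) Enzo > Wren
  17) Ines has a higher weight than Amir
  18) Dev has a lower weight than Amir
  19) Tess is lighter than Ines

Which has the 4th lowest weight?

Maya

The consecutive relations fix a unique order: Wren < Tess < Dev < Maya < Amir < Quinn < Ines < Nico < Tariq < Enzo.
Counting 4 from the smallest end gives Maya.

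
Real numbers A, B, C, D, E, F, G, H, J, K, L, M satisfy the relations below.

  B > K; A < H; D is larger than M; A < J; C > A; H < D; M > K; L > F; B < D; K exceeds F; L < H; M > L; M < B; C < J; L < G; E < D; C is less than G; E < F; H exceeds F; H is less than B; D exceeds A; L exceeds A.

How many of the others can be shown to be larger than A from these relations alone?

Directly above A: C, L, H, J, D.
One step further: G, M, B (8 so far).
No other element is forced above A by the given relations, so the count is 8.

8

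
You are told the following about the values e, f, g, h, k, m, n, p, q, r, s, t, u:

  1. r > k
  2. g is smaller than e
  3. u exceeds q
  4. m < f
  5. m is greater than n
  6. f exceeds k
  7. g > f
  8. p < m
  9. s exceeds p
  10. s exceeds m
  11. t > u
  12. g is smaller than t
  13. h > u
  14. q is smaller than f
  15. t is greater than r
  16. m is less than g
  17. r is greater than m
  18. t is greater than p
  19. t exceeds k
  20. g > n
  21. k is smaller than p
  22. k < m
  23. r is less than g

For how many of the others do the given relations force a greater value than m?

6

The elements the relations force above m are r, f, g, s, t, e — no chain reaches any other.
That is 6.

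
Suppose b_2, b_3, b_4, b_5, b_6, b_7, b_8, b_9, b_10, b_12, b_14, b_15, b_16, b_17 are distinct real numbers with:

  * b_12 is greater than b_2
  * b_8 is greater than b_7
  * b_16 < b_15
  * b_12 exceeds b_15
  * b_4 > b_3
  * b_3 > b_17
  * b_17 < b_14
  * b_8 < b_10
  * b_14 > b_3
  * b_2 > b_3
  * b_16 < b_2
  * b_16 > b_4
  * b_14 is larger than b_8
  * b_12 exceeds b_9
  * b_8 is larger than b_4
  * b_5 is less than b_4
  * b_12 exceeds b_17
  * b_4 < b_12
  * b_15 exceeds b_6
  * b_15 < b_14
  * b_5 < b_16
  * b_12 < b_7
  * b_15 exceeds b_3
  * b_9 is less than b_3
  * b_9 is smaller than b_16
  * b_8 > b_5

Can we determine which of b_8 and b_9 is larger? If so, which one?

b_8

Following the relations from b_9: b_9 < b_3 < b_4 < b_16 < b_15 < b_12 < b_7 < b_8.
So b_8 is larger.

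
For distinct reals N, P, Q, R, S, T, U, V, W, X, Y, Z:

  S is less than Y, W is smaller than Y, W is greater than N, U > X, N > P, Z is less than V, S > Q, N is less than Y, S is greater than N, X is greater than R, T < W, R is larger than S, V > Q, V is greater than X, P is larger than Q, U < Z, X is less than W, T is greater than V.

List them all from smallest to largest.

Each adjacent pair is fixed by a given relation: Q < P; P < N; N < S; S < R; R < X; X < U; U < Z; Z < V; V < T; T < W; W < Y. Chaining them end to end gives the full order.

Q < P < N < S < R < X < U < Z < V < T < W < Y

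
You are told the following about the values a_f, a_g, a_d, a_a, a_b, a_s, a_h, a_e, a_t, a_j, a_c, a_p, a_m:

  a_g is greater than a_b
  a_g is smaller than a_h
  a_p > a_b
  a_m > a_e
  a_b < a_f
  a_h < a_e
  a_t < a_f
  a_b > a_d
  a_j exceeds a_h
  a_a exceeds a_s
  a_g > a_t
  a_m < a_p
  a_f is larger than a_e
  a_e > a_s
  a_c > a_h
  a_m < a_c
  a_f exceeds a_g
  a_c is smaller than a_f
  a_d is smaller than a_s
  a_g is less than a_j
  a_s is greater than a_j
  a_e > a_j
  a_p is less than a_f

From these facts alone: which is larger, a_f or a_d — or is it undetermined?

a_d < a_b < a_g < a_h < a_j < a_s < a_e < a_m < a_c < a_f, by transitivity through a_b, a_g, a_h, a_j, a_s, a_e, a_m, a_c.
So a_f is larger.

a_f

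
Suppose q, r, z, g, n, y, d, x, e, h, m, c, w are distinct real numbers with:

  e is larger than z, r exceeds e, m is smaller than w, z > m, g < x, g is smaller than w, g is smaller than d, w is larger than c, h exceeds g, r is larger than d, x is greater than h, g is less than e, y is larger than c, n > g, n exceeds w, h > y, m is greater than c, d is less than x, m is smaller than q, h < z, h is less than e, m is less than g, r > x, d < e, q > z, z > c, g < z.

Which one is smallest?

m is not least since c < m; y is not least since c < y; g is not least since m < g; h is not least since g < h; d is not least since g < d; x is not least since h < x; z is not least since g < z; w is not least since c < w; q is not least since m < q; e is not least since g < e; r is not least since x < r; n is not least since w < n.
Only c has nothing below it, so c is the smallest.

c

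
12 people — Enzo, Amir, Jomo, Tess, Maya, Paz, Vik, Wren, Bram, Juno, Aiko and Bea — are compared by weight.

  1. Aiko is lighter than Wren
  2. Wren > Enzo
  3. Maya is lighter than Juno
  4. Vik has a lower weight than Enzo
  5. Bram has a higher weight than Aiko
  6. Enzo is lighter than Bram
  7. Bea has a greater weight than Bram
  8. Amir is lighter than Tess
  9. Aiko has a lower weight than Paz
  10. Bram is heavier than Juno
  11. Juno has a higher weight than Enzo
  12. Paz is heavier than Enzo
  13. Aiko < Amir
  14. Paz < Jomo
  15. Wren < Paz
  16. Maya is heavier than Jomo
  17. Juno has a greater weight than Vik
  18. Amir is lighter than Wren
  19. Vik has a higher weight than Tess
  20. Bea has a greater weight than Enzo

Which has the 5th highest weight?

Piecing the relations together gives one ordering: Aiko < Amir < Tess < Vik < Enzo < Wren < Paz < Jomo < Maya < Juno < Bram < Bea.
The 5th largest is Jomo.

Jomo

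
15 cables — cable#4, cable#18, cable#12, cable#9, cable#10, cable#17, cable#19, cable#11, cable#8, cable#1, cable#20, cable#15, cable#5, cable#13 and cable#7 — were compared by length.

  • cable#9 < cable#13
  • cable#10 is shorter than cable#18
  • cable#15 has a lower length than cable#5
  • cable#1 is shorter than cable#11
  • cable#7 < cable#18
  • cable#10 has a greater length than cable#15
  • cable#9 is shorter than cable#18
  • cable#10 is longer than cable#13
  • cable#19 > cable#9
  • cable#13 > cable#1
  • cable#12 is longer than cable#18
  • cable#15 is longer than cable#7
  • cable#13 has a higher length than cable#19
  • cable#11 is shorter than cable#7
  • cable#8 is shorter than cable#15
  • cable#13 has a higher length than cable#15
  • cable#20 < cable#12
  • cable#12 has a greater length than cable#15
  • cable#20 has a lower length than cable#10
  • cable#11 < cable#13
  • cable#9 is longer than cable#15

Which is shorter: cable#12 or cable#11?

The relevant relations are cable#11 < cable#7; cable#7 < cable#15; cable#15 < cable#9; cable#9 < cable#19; cable#19 < cable#13; cable#13 < cable#10; cable#10 < cable#18; cable#18 < cable#12.
Together: cable#11 < cable#7 < cable#15 < cable#9 < cable#19 < cable#13 < cable#10 < cable#18 < cable#12.
So cable#11 < cable#12; cable#11 is the shorter of the two.

cable#11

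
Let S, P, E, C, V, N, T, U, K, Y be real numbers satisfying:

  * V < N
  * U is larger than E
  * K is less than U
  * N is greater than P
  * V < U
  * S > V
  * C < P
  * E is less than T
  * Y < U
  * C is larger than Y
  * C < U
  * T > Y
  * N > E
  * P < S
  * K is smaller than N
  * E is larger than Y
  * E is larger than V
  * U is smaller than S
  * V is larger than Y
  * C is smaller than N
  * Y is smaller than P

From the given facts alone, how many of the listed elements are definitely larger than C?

From C the given relations immediately reach P, U, N.
From those, S — 4 in total.
Nothing else is reachable above C; 4 in all.

4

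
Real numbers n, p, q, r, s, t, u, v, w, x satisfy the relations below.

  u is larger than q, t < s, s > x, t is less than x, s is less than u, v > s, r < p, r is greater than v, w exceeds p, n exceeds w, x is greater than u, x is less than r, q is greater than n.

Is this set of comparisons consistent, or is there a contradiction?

Chaining the given relations yields x < s < v < r < p < w < n < q < u, so x < u. But one relation states u < x. These cannot both hold.

inconsistent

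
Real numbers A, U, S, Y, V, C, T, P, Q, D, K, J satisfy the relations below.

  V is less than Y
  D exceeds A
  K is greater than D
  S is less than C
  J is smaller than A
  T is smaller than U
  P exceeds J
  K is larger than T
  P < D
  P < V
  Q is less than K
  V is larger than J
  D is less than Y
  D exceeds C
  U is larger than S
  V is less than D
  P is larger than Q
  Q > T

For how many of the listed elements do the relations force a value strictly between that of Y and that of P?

2

Chaining upward from P reaches: V, D, K.
Chaining downward from Y reaches: S, T, Q, J, C, V, A, D.
Strictly between P and Y are those in both lists: V, D — 2 elements.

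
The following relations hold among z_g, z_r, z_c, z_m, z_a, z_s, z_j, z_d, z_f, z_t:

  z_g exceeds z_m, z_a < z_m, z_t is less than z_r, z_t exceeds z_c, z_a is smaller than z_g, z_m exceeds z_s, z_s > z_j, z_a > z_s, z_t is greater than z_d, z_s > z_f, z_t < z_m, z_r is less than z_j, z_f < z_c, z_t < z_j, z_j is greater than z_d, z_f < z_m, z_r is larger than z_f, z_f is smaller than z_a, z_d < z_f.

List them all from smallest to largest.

Each adjacent pair is fixed by a given relation: z_d < z_f; z_f < z_c; z_c < z_t; z_t < z_r; z_r < z_j; z_j < z_s; z_s < z_a; z_a < z_m; z_m < z_g. Chaining them end to end gives the full order.

z_d < z_f < z_c < z_t < z_r < z_j < z_s < z_a < z_m < z_g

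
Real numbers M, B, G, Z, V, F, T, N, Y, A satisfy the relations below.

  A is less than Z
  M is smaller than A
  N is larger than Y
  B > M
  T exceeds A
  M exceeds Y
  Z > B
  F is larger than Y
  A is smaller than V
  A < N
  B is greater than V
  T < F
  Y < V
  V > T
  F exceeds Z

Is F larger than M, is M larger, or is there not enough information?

M < A and A < T give M < T.
Then T < V extends the chain to V.
Then V < B extends the chain to B.
With B < Z: M < A < T < V < B < Z.
With Z < F: M < A < T < V < B < Z < F.
So F is larger.

F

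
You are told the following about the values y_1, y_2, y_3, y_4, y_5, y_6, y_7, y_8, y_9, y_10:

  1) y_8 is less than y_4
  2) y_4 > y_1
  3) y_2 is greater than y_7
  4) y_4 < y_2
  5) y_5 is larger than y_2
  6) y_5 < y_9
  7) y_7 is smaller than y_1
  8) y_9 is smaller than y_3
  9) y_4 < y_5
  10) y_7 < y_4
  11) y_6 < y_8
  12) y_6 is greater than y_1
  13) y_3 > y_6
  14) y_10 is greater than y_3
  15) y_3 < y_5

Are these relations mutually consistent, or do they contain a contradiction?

inconsistent

We have y_3 < y_5 stated directly, yet also y_5 < y_9 < y_3 by chaining the others — so y_5 < y_3. Contradiction.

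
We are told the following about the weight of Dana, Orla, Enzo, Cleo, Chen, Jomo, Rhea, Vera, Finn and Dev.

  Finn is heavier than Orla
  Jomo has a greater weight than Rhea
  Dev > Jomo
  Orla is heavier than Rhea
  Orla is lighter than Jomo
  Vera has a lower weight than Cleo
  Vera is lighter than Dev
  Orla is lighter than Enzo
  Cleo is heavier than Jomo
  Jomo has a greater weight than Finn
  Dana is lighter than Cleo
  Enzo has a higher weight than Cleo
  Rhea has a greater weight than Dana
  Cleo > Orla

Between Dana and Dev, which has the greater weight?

Following the relations from Dana: Dana < Rhea < Orla < Finn < Jomo < Dev.
So Dana < Dev; Dev is the heavier of the two.

Dev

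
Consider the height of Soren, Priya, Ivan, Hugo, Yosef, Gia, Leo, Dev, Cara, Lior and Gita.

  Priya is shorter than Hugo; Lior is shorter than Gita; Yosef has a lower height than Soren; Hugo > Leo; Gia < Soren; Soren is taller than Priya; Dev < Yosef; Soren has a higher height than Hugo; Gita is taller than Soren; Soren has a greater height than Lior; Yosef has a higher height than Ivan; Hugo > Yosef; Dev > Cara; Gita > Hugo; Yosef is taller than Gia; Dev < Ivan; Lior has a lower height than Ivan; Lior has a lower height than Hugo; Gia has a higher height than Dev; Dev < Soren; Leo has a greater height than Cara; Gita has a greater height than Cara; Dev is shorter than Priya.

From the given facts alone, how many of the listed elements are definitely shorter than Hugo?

8

Directly below Hugo: Lior, Leo, Priya, Yosef.
One step further: Cara, Dev, Ivan, Gia (8 so far).
No other element is forced below Hugo by the given relations, so the count is 8.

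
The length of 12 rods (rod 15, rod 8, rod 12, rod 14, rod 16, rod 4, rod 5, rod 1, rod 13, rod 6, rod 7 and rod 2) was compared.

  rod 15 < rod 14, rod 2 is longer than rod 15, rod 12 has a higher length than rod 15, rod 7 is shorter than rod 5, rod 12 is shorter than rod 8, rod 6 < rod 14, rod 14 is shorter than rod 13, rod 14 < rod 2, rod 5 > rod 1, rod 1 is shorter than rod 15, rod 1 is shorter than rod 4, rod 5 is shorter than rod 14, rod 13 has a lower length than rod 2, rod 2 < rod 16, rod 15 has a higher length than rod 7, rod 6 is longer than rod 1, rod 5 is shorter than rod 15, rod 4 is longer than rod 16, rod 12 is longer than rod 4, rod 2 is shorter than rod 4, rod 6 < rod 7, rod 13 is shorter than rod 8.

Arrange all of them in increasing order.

Nothing is placed below rod 1, so it is least; from there rod 1 < rod 6; rod 6 < rod 7; rod 7 < rod 5; rod 5 < rod 15; rod 15 < rod 14; rod 14 < rod 13; rod 13 < rod 2; rod 2 < rod 16; rod 16 < rod 4; rod 4 < rod 12; rod 12 < rod 8, each given directly.

rod 1 < rod 6 < rod 7 < rod 5 < rod 15 < rod 14 < rod 13 < rod 2 < rod 16 < rod 4 < rod 12 < rod 8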